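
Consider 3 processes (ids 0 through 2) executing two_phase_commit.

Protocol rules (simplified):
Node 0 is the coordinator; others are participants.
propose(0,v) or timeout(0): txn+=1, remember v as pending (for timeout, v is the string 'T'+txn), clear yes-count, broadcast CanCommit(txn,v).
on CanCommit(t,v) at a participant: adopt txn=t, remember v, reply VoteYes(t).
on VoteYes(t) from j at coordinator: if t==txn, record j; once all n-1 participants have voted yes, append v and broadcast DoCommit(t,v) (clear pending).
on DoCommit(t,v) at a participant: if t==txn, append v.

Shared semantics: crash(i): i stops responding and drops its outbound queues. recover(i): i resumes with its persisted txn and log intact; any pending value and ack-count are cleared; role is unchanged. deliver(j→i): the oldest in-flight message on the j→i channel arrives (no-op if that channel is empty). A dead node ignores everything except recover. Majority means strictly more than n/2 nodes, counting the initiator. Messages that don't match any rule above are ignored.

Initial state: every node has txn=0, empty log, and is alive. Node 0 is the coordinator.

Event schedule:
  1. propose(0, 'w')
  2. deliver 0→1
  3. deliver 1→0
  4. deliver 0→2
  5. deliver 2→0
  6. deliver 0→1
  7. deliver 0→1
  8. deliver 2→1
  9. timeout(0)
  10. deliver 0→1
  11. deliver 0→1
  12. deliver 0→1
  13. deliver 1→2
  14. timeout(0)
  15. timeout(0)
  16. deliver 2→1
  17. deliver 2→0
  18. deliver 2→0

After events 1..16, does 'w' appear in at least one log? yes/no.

after 1 — propose(0,'w'): n0:coor/t1/[-]
after 2 — deliver 0→1: n1:part/t1/[-]
after 3 — deliver 1→0: ·
after 4 — deliver 0→2: n2:part/t1/[-]
after 5 — deliver 2→0: n0:coor/t1/[w]
after 6 — deliver 0→1: n1:part/t1/[w]
after 7 — deliver 0→1: ·
after 8 — deliver 2→1: ·
after 9 — timeout(0): n0:coor/t2/[w]
after 10 — deliver 0→1: n1:part/t2/[w]
after 11 — deliver 0→1: ·
after 12 — deliver 0→1: ·
after 13 — deliver 1→2: ·
after 14 — timeout(0): n0:coor/t3/[w]
after 15 — timeout(0): n0:coor/t4/[w]
after 16 — deliver 2→1: ·

yes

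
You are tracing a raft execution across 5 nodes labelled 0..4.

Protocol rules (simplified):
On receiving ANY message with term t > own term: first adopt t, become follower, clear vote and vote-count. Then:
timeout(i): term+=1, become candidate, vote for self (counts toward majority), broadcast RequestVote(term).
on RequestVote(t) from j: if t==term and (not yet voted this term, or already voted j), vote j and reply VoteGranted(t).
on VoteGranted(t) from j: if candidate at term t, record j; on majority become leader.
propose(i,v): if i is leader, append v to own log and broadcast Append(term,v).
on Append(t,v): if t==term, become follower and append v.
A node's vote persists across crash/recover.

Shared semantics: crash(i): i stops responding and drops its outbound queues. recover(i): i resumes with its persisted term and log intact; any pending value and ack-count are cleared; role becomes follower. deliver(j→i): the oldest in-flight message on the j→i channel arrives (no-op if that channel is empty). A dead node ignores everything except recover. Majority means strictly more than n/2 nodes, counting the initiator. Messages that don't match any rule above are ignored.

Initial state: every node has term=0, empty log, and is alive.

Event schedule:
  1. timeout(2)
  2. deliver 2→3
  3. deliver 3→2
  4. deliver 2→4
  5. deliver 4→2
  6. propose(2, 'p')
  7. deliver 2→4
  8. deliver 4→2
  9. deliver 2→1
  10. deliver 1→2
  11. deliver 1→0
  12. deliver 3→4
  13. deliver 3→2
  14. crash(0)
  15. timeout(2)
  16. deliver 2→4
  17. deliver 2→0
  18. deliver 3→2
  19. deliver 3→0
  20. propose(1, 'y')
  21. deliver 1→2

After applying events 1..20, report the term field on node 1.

1

[1] timeout(2) → N2(cand t1 [-])
[2] deliver 2→3 → N3(foll t1 [-])
[3] deliver 3→2 → ∅
[4] deliver 2→4 → N4(foll t1 [-])
[5] deliver 4→2 → N2(lead t1 [-])
[6] propose(2,'p') → N2(lead t1 [p])
[7] deliver 2→4 → N4(foll t1 [p])
[8] deliver 4→2 → ∅
[9] deliver 2→1 → N1(foll t1 [-])
[10] deliver 1→2 → ∅
[11] deliver 1→0 → ∅
[12] deliver 3→4 → ∅
[13] deliver 3→2 → ∅
[14] crash(0) → N0(✗foll t0 [-])
[15] timeout(2) → N2(cand t2 [p])
[16] deliver 2→4 → N4(foll t2 [p])
[17] deliver 2→0 → ∅
[18] deliver 3→2 → ∅
[19] deliver 3→0 → ∅
[20] propose(1,'y') → ∅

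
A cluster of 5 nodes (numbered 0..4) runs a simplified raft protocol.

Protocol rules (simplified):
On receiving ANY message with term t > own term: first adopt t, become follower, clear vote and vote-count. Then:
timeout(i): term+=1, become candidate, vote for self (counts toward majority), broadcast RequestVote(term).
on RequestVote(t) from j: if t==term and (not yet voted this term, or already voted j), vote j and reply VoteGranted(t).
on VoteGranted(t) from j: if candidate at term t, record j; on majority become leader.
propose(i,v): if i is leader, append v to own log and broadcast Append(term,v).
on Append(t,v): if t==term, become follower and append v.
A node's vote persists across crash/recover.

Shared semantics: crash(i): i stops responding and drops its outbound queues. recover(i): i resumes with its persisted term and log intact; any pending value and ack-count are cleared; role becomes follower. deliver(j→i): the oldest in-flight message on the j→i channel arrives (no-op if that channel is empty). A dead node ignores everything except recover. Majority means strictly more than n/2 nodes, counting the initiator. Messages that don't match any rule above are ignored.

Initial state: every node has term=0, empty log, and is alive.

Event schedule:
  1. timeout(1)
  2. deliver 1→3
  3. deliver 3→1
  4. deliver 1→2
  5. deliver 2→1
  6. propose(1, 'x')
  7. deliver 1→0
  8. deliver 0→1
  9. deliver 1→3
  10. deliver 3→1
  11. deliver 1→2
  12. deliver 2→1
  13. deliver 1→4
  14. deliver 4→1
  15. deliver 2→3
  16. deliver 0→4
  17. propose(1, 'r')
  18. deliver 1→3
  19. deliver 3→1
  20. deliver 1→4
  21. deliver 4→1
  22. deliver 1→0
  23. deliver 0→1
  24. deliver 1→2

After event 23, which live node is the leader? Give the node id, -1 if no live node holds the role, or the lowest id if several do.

e1 timeout(1): 1[cand,t=1,-]
e2 deliver 1→3: 3[foll,t=1,-]
e3 deliver 3→1: ·
e4 deliver 1→2: 2[foll,t=1,-]
e5 deliver 2→1: 1[lead,t=1,-]
e6 propose(1,'x'): 1[lead,t=1,x]
e7 deliver 1→0: 0[foll,t=1,-]
e8 deliver 0→1: ·
e9 deliver 1→3: 3[foll,t=1,x]
e10 deliver 3→1: ·
e11 deliver 1→2: 2[foll,t=1,x]
e12 deliver 2→1: ·
e13 deliver 1→4: 4[foll,t=1,-]
e14 deliver 4→1: ·
e15 deliver 2→3: ·
e16 deliver 0→4: ·
e17 propose(1,'r'): 1[lead,t=1,x,r]
e18 deliver 1→3: 3[foll,t=1,x,r]
e19 deliver 3→1: ·
e20 deliver 1→4: 4[foll,t=1,x]
e21 deliver 4→1: ·
e22 deliver 1→0: 0[foll,t=1,x]
e23 deliver 0→1: ·

1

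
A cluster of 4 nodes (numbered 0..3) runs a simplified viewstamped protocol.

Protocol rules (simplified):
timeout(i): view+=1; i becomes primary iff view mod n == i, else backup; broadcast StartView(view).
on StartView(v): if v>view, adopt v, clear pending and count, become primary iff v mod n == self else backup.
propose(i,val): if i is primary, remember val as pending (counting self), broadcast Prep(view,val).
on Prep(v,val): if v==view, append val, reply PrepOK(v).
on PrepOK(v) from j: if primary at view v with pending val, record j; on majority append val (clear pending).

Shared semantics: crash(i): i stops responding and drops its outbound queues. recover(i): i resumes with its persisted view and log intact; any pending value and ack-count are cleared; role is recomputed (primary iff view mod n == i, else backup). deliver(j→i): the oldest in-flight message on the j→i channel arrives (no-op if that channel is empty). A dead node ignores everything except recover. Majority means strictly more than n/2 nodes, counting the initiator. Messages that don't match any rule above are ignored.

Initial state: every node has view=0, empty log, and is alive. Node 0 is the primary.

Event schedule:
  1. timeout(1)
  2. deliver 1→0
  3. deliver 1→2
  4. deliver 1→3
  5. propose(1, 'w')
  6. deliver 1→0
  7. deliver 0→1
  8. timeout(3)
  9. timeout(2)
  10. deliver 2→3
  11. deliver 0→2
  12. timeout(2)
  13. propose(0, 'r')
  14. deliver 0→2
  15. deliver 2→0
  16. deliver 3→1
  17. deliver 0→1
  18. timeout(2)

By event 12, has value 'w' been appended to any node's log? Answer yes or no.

step 1 timeout(1): 1={prim,v=1,log=-}
step 2 deliver 1→0: 0={back,v=1,log=-}
step 3 deliver 1→2: 2={back,v=1,log=-}
step 4 deliver 1→3: 3={back,v=1,log=-}
step 5 propose(1,'w'): —
step 6 deliver 1→0: 0={back,v=1,log=w}
step 7 deliver 0→1: —
step 8 timeout(3): 3={back,v=2,log=-}
step 9 timeout(2): 2={prim,v=2,log=-}
step 10 deliver 2→3: —
step 11 deliver 0→2: —
step 12 timeout(2): 2={back,v=3,log=-}

yes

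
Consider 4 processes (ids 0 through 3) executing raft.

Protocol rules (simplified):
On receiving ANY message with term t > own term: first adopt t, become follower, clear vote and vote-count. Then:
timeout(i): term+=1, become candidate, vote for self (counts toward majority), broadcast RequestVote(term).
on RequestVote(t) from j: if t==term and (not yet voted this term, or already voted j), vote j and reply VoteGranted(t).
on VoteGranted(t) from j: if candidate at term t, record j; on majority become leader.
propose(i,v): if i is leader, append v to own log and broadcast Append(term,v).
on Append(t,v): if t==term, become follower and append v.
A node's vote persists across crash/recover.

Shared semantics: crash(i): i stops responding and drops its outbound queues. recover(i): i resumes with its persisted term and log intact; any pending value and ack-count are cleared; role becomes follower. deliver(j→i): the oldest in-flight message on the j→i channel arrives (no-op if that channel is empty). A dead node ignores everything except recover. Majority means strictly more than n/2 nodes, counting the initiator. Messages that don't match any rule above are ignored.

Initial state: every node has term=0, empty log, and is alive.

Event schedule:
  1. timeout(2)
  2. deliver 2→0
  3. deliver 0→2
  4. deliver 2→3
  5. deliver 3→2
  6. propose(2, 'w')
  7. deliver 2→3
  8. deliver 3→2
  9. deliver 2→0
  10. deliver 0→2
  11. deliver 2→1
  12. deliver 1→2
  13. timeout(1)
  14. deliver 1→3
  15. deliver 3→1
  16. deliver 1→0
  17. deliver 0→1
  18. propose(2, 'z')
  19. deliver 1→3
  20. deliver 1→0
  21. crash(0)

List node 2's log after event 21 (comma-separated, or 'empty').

w,z

e1 timeout(2): 2[cand,t=1,-]
e2 deliver 2→0: 0[foll,t=1,-]
e3 deliver 0→2: ·
e4 deliver 2→3: 3[foll,t=1,-]
e5 deliver 3→2: 2[lead,t=1,-]
e6 propose(2,'w'): 2[lead,t=1,w]
e7 deliver 2→3: 3[foll,t=1,w]
e8 deliver 3→2: ·
e9 deliver 2→0: 0[foll,t=1,w]
e10 deliver 0→2: ·
e11 deliver 2→1: 1[foll,t=1,-]
e12 deliver 1→2: ·
e13 timeout(1): 1[cand,t=2,-]
e14 deliver 1→3: 3[foll,t=2,w]
e15 deliver 3→1: ·
e16 deliver 1→0: 0[foll,t=2,w]
e17 deliver 0→1: 1[lead,t=2,-]
e18 propose(2,'z'): 2[lead,t=1,w,z]
e19 deliver 1→3: ·
e20 deliver 1→0: ·
e21 crash(0): 0[✗foll,t=2,w]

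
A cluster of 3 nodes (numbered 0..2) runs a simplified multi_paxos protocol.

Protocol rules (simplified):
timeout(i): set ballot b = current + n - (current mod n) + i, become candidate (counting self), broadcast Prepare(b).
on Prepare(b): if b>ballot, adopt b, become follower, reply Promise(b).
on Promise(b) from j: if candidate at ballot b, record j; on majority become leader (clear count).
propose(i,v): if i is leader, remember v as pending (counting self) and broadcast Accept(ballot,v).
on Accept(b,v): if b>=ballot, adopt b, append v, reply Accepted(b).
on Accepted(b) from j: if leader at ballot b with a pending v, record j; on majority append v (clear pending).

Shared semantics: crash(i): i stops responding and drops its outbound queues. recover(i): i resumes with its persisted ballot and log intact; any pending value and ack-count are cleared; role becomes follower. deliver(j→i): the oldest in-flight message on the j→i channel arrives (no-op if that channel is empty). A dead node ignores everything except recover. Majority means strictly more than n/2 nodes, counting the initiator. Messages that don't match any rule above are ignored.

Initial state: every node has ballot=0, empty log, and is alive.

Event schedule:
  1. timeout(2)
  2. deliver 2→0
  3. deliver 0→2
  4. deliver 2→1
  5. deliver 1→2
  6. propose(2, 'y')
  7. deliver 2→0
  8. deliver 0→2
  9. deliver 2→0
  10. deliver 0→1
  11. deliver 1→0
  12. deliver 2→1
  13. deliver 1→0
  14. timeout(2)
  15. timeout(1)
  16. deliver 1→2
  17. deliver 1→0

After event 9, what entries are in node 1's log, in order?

e1 timeout(2): 2[cand,b=5,-]
e2 deliver 2→0: 0[foll,b=5,-]
e3 deliver 0→2: 2[lead,b=5,-]
e4 deliver 2→1: 1[foll,b=5,-]
e5 deliver 1→2: ·
e6 propose(2,'y'): ·
e7 deliver 2→0: 0[foll,b=5,y]
e8 deliver 0→2: 2[lead,b=5,y]
e9 deliver 2→0: ·

empty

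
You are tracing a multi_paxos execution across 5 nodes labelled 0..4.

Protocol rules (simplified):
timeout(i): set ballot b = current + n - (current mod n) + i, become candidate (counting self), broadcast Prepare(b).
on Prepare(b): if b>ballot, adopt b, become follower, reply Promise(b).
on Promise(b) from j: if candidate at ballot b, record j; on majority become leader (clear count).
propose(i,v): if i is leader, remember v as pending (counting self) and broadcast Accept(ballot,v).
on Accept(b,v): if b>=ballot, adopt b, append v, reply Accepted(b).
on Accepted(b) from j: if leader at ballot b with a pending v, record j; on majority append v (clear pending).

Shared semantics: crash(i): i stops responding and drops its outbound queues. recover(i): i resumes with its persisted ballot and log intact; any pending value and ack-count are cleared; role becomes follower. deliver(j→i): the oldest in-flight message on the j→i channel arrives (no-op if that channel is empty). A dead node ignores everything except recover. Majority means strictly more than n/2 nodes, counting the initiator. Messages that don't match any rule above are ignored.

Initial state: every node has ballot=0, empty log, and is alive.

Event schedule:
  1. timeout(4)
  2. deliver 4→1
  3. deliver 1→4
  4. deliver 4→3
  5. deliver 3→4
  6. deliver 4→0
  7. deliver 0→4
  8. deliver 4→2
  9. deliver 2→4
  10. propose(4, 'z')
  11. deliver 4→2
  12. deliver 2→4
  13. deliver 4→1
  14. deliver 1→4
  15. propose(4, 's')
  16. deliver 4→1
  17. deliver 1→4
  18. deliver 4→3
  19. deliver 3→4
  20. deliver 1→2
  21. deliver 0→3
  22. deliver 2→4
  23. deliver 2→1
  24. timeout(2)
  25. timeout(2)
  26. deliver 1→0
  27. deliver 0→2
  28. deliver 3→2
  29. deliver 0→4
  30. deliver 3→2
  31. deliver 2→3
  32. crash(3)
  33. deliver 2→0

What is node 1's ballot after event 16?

step 1 timeout(4): 4={cand,b=9,log=-}
step 2 deliver 4→1: 1={foll,b=9,log=-}
step 3 deliver 1→4: —
step 4 deliver 4→3: 3={foll,b=9,log=-}
step 5 deliver 3→4: 4={lead,b=9,log=-}
step 6 deliver 4→0: 0={foll,b=9,log=-}
step 7 deliver 0→4: —
step 8 deliver 4→2: 2={foll,b=9,log=-}
step 9 deliver 2→4: —
step 10 propose(4,'z'): —
step 11 deliver 4→2: 2={foll,b=9,log=z}
step 12 deliver 2→4: —
step 13 deliver 4→1: 1={foll,b=9,log=z}
step 14 deliver 1→4: 4={lead,b=9,log=z}
step 15 propose(4,'s'): —
step 16 deliver 4→1: 1={foll,b=9,log=z,s}

9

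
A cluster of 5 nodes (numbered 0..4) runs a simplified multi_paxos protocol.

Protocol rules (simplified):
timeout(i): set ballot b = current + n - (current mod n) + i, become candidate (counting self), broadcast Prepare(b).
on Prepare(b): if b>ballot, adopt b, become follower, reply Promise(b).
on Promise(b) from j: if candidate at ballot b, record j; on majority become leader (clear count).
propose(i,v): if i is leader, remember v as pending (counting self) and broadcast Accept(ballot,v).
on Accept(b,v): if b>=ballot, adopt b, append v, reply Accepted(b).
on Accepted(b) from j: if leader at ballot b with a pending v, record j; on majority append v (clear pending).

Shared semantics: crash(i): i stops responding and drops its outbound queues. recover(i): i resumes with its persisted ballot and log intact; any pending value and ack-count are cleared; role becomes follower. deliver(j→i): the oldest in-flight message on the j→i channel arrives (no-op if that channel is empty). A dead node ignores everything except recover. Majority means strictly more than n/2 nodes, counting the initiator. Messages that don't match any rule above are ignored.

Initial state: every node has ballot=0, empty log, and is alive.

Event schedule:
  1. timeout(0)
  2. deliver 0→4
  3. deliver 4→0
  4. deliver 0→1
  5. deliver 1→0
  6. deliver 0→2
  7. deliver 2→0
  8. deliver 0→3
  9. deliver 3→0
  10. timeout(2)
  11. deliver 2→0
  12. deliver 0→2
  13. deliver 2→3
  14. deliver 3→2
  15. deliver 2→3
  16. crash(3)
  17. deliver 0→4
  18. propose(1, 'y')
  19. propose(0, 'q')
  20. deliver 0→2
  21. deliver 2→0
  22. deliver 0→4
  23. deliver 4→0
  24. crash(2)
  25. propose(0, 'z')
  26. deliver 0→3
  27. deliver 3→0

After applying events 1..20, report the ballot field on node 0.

[1] timeout(0) → N0(cand b5 [-])
[2] deliver 0→4 → N4(foll b5 [-])
[3] deliver 4→0 → ∅
[4] deliver 0→1 → N1(foll b5 [-])
[5] deliver 1→0 → N0(lead b5 [-])
[6] deliver 0→2 → N2(foll b5 [-])
[7] deliver 2→0 → ∅
[8] deliver 0→3 → N3(foll b5 [-])
[9] deliver 3→0 → ∅
[10] timeout(2) → N2(cand b12 [-])
[11] deliver 2→0 → N0(foll b12 [-])
[12] deliver 0→2 → ∅
[13] deliver 2→3 → N3(foll b12 [-])
[14] deliver 3→2 → N2(lead b12 [-])
[15] deliver 2→3 → ∅
[16] crash(3) → N3(✗foll b12 [-])
[17] deliver 0→4 → ∅
[18] propose(1,'y') → ∅
[19] propose(0,'q') → ∅
[20] deliver 0→2 → ∅

12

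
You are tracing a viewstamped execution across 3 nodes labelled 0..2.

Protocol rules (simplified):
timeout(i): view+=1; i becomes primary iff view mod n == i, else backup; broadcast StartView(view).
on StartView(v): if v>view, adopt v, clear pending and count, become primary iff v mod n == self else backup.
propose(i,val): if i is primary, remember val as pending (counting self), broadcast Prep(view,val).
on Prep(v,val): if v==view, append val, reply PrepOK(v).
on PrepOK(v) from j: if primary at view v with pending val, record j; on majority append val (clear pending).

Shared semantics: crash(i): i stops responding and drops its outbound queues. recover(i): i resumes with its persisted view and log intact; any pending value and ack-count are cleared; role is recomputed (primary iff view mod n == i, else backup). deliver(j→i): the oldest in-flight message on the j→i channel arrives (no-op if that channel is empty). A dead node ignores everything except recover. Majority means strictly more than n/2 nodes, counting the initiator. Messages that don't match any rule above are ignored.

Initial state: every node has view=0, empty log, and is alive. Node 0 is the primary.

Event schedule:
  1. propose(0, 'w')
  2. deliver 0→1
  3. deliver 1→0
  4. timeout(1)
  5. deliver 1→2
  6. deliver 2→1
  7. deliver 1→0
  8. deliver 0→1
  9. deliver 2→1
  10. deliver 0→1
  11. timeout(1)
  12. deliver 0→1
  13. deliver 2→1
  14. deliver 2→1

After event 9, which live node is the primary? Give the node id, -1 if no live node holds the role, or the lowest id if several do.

1. propose(0,'w'):  nop
2. deliver 0→1:  <1:back v0 w>
3. deliver 1→0:  <0:prim v0 w>
4. timeout(1):  <1:prim v1 w>
5. deliver 1→2:  <2:back v1 ->
6. deliver 2→1:  nop
7. deliver 1→0:  <0:back v1 w>
8. deliver 0→1:  nop
9. deliver 2→1:  nop

1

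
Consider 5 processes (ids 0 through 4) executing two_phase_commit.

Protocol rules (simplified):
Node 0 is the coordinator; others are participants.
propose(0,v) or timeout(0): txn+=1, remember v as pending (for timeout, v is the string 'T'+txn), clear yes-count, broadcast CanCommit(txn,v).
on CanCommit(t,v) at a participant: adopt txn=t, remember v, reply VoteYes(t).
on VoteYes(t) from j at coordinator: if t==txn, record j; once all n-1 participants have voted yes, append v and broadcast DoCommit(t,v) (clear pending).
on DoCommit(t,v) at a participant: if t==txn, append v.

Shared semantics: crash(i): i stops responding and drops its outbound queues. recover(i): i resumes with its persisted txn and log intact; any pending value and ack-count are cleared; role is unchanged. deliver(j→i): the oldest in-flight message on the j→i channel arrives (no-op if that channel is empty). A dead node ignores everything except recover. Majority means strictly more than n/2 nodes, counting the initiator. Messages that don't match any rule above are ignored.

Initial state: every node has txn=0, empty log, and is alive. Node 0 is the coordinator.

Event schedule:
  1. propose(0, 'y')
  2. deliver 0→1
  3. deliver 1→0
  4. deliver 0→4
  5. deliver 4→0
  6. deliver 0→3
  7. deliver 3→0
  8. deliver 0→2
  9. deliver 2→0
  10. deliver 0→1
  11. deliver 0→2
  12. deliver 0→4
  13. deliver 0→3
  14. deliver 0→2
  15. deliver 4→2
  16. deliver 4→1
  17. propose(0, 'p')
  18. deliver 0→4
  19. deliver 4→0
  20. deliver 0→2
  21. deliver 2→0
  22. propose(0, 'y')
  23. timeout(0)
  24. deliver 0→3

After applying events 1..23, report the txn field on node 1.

1. propose(0,'y'):  <0:coor t1 ->
2. deliver 0→1:  <1:part t1 ->
3. deliver 1→0:  nop
4. deliver 0→4:  <4:part t1 ->
5. deliver 4→0:  nop
6. deliver 0→3:  <3:part t1 ->
7. deliver 3→0:  nop
8. deliver 0→2:  <2:part t1 ->
9. deliver 2→0:  <0:coor t1 y>
10. deliver 0→1:  <1:part t1 y>
11. deliver 0→2:  <2:part t1 y>
12. deliver 0→4:  <4:part t1 y>
13. deliver 0→3:  <3:part t1 y>
14. deliver 0→2:  nop
15. deliver 4→2:  nop
16. deliver 4→1:  nop
17. propose(0,'p'):  <0:coor t2 y>
18. deliver 0→4:  <4:part t2 y>
19. deliver 4→0:  nop
20. deliver 0→2:  <2:part t2 y>
21. deliver 2→0:  nop
22. propose(0,'y'):  <0:coor t3 y>
23. timeout(0):  <0:coor t4 y>

1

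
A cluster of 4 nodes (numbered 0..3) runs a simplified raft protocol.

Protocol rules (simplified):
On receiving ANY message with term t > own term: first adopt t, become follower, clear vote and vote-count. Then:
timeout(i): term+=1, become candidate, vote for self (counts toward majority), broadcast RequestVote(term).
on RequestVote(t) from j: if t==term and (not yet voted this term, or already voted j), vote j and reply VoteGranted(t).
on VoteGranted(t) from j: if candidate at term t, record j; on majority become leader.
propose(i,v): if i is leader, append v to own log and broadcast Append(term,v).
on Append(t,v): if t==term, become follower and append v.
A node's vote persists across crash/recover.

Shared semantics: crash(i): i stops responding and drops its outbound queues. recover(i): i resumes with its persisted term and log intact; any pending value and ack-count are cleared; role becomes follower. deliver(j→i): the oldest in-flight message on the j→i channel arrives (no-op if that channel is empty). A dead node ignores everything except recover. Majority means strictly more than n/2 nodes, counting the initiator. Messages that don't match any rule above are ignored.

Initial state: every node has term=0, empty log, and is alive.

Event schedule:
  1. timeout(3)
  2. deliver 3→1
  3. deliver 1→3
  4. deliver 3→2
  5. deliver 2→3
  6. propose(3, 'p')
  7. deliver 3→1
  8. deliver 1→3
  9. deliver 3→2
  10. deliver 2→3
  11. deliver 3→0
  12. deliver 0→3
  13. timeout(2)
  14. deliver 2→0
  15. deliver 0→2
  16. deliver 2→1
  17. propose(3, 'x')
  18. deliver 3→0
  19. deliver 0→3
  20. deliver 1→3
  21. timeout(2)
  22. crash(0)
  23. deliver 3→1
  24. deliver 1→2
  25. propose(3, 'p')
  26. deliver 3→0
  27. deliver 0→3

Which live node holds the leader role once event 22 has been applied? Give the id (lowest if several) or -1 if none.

3

[1] timeout(3) → N3(cand t1 [-])
[2] deliver 3→1 → N1(foll t1 [-])
[3] deliver 1→3 → ∅
[4] deliver 3→2 → N2(foll t1 [-])
[5] deliver 2→3 → N3(lead t1 [-])
[6] propose(3,'p') → N3(lead t1 [p])
[7] deliver 3→1 → N1(foll t1 [p])
[8] deliver 1→3 → ∅
[9] deliver 3→2 → N2(foll t1 [p])
[10] deliver 2→3 → ∅
[11] deliver 3→0 → N0(foll t1 [-])
[12] deliver 0→3 → ∅
[13] timeout(2) → N2(cand t2 [p])
[14] deliver 2→0 → N0(foll t2 [-])
[15] deliver 0→2 → ∅
[16] deliver 2→1 → N1(foll t2 [p])
[17] propose(3,'x') → N3(lead t1 [p,x])
[18] deliver 3→0 → ∅
[19] deliver 0→3 → ∅
[20] deliver 1→3 → ∅
[21] timeout(2) → N2(cand t3 [p])
[22] crash(0) → N0(✗foll t2 [-])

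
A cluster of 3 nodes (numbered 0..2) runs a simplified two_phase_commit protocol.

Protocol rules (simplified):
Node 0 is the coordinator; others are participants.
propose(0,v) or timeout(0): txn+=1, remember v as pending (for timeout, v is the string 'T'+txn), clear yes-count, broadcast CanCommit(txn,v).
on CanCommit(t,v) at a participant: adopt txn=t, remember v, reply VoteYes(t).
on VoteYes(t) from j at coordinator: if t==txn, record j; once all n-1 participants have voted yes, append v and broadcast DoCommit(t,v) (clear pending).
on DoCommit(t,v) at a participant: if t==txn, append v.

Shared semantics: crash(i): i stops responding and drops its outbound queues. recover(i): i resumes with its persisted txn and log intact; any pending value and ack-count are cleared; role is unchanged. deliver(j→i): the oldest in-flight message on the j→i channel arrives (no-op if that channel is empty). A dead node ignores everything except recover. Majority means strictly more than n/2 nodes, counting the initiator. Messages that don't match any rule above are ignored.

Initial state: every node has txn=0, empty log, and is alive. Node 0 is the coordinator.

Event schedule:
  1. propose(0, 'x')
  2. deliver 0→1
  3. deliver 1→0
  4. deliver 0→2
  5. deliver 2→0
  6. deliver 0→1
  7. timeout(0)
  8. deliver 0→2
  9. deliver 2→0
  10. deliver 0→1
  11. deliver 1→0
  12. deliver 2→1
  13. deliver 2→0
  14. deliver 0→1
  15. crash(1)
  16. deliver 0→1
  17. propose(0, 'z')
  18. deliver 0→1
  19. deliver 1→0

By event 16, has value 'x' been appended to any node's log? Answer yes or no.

e1 propose(0,'x'): 0[coor,t=1,-]
e2 deliver 0→1: 1[part,t=1,-]
e3 deliver 1→0: ·
e4 deliver 0→2: 2[part,t=1,-]
e5 deliver 2→0: 0[coor,t=1,x]
e6 deliver 0→1: 1[part,t=1,x]
e7 timeout(0): 0[coor,t=2,x]
e8 deliver 0→2: 2[part,t=1,x]
e9 deliver 2→0: ·
e10 deliver 0→1: 1[part,t=2,x]
e11 deliver 1→0: ·
e12 deliver 2→1: ·
e13 deliver 2→0: ·
e14 deliver 0→1: ·
e15 crash(1): 1[✗part,t=2,x]
e16 deliver 0→1: ·

yes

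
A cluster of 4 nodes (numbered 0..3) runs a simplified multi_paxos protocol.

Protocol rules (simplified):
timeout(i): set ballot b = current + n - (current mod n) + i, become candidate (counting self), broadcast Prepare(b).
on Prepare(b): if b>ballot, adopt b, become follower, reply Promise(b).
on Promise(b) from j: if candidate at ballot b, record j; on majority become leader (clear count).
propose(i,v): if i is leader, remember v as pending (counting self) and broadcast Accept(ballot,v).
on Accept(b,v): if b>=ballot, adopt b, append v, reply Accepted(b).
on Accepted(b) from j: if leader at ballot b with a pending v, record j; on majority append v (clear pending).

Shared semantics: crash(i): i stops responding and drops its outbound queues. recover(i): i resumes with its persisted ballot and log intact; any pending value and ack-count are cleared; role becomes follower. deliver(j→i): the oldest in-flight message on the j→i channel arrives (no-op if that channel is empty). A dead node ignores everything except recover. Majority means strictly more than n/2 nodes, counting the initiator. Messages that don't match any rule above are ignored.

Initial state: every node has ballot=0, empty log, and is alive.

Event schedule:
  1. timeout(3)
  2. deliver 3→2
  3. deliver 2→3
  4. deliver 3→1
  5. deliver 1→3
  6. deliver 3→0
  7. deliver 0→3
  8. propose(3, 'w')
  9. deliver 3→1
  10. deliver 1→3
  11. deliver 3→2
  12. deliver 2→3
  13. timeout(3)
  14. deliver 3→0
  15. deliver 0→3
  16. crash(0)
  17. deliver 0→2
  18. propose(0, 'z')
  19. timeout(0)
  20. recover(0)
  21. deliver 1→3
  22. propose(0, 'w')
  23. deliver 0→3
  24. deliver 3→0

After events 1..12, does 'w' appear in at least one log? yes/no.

1. timeout(3):  <3:cand b7 ->
2. deliver 3→2:  <2:foll b7 ->
3. deliver 2→3:  nop
4. deliver 3→1:  <1:foll b7 ->
5. deliver 1→3:  <3:lead b7 ->
6. deliver 3→0:  <0:foll b7 ->
7. deliver 0→3:  nop
8. propose(3,'w'):  nop
9. deliver 3→1:  <1:foll b7 w>
10. deliver 1→3:  nop
11. deliver 3→2:  <2:foll b7 w>
12. deliver 2→3:  <3:lead b7 w>

yes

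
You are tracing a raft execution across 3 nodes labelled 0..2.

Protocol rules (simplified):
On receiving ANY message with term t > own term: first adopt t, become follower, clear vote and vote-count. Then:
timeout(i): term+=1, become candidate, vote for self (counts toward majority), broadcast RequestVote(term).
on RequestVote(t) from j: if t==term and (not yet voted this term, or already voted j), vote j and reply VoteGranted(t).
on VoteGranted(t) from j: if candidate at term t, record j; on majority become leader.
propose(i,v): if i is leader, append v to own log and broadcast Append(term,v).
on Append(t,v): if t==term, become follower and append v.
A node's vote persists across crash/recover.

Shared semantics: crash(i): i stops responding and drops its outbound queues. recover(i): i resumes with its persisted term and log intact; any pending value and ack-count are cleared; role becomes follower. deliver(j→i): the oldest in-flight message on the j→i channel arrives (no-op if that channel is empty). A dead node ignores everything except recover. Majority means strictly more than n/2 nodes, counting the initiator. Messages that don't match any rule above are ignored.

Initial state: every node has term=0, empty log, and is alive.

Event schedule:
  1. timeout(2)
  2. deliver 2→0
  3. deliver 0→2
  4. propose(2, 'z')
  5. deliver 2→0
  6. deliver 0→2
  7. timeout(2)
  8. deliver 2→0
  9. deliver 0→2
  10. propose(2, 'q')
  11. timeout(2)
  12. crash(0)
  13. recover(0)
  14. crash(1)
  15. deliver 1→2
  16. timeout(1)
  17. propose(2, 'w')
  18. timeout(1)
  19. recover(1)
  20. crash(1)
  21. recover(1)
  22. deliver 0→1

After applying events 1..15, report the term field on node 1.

1. timeout(2):  <2:cand t1 ->
2. deliver 2→0:  <0:foll t1 ->
3. deliver 0→2:  <2:lead t1 ->
4. propose(2,'z'):  <2:lead t1 z>
5. deliver 2→0:  <0:foll t1 z>
6. deliver 0→2:  nop
7. timeout(2):  <2:cand t2 z>
8. deliver 2→0:  <0:foll t2 z>
9. deliver 0→2:  <2:lead t2 z>
10. propose(2,'q'):  <2:lead t2 z,q>
11. timeout(2):  <2:cand t3 z,q>
12. crash(0):  <0:✗foll t2 z>
13. recover(0):  <0:foll t2 z>
14. crash(1):  <1:✗foll t0 ->
15. deliver 1→2:  nop

0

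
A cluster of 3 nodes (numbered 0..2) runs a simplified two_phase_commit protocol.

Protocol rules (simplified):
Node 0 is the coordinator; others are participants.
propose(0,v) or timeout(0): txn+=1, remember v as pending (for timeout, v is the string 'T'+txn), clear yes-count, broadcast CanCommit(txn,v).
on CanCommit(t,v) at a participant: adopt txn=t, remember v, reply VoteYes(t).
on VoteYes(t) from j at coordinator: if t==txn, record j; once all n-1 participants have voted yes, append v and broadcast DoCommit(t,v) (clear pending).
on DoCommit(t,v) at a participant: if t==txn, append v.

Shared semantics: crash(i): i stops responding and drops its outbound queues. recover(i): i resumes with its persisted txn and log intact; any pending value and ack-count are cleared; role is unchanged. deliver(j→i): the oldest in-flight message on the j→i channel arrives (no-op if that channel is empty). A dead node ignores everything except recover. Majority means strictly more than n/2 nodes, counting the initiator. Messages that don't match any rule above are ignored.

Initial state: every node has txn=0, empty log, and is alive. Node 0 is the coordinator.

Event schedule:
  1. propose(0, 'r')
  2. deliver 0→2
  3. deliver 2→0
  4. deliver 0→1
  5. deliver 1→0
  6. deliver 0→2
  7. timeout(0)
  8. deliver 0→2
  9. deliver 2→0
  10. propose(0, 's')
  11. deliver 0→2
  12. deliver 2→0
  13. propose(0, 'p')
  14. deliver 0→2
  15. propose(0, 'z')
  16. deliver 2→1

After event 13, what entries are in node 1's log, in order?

after 1 — propose(0,'r'): n0:coor/t1/[-]
after 2 — deliver 0→2: n2:part/t1/[-]
after 3 — deliver 2→0: ·
after 4 — deliver 0→1: n1:part/t1/[-]
after 5 — deliver 1→0: n0:coor/t1/[r]
after 6 — deliver 0→2: n2:part/t1/[r]
after 7 — timeout(0): n0:coor/t2/[r]
after 8 — deliver 0→2: n2:part/t2/[r]
after 9 — deliver 2→0: ·
after 10 — propose(0,'s'): n0:coor/t3/[r]
after 11 — deliver 0→2: n2:part/t3/[r]
after 12 — deliver 2→0: ·
after 13 — propose(0,'p'): n0:coor/t4/[r]

empty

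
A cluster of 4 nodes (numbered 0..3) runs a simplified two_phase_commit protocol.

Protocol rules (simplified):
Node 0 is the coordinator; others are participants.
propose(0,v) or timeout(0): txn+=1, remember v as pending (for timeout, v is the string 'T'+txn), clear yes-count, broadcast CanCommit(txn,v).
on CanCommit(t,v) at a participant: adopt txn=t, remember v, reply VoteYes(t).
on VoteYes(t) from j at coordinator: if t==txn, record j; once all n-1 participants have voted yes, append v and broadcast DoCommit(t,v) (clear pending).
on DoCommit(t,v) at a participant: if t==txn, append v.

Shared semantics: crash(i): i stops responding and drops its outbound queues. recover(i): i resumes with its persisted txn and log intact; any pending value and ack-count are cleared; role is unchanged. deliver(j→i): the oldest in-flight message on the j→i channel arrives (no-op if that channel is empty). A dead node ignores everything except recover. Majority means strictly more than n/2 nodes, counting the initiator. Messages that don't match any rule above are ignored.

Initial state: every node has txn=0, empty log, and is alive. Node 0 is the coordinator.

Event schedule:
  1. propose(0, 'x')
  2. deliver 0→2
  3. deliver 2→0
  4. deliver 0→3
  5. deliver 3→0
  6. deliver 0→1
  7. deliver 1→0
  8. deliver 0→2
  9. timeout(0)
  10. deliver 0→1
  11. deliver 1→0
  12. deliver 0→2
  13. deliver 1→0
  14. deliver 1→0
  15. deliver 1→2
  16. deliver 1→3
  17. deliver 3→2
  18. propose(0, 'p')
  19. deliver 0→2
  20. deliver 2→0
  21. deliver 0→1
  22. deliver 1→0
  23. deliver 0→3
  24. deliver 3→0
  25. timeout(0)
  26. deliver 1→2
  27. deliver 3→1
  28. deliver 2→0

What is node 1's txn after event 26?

2

after 1 — propose(0,'x'): n0:coor/t1/[-]
after 2 — deliver 0→2: n2:part/t1/[-]
after 3 — deliver 2→0: ·
after 4 — deliver 0→3: n3:part/t1/[-]
after 5 — deliver 3→0: ·
after 6 — deliver 0→1: n1:part/t1/[-]
after 7 — deliver 1→0: n0:coor/t1/[x]
after 8 — deliver 0→2: n2:part/t1/[x]
after 9 — timeout(0): n0:coor/t2/[x]
after 10 — deliver 0→1: n1:part/t1/[x]
after 11 — deliver 1→0: ·
after 12 — deliver 0→2: n2:part/t2/[x]
after 13 — deliver 1→0: ·
after 14 — deliver 1→0: ·
after 15 — deliver 1→2: ·
after 16 — deliver 1→3: ·
after 17 — deliver 3→2: ·
after 18 — propose(0,'p'): n0:coor/t3/[x]
after 19 — deliver 0→2: n2:part/t3/[x]
after 20 — deliver 2→0: ·
after 21 — deliver 0→1: n1:part/t2/[x]
after 22 — deliver 1→0: ·
after 23 — deliver 0→3: n3:part/t1/[x]
after 24 — deliver 3→0: ·
after 25 — timeout(0): n0:coor/t4/[x]
after 26 — deliver 1→2: ·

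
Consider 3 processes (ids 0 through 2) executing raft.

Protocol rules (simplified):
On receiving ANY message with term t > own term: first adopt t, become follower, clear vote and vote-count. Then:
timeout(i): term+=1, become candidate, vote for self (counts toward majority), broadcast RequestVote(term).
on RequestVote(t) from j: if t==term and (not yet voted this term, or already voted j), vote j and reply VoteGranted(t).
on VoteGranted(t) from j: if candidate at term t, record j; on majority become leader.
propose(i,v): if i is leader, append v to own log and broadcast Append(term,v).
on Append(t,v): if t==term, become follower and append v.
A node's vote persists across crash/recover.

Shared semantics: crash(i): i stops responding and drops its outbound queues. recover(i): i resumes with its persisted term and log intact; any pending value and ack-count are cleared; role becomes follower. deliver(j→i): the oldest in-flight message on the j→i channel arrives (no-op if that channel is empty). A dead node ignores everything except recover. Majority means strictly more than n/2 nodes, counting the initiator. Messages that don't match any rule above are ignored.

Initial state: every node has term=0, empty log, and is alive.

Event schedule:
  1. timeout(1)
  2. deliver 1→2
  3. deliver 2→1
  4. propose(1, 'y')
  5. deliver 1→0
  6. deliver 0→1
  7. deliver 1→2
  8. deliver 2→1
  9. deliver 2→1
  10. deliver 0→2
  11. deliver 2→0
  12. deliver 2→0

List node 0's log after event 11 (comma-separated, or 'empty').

[1] timeout(1) → N1(cand t1 [-])
[2] deliver 1→2 → N2(foll t1 [-])
[3] deliver 2→1 → N1(lead t1 [-])
[4] propose(1,'y') → N1(lead t1 [y])
[5] deliver 1→0 → N0(foll t1 [-])
[6] deliver 0→1 → ∅
[7] deliver 1→2 → N2(foll t1 [y])
[8] deliver 2→1 → ∅
[9] deliver 2→1 → ∅
[10] deliver 0→2 → ∅
[11] deliver 2→0 → ∅

empty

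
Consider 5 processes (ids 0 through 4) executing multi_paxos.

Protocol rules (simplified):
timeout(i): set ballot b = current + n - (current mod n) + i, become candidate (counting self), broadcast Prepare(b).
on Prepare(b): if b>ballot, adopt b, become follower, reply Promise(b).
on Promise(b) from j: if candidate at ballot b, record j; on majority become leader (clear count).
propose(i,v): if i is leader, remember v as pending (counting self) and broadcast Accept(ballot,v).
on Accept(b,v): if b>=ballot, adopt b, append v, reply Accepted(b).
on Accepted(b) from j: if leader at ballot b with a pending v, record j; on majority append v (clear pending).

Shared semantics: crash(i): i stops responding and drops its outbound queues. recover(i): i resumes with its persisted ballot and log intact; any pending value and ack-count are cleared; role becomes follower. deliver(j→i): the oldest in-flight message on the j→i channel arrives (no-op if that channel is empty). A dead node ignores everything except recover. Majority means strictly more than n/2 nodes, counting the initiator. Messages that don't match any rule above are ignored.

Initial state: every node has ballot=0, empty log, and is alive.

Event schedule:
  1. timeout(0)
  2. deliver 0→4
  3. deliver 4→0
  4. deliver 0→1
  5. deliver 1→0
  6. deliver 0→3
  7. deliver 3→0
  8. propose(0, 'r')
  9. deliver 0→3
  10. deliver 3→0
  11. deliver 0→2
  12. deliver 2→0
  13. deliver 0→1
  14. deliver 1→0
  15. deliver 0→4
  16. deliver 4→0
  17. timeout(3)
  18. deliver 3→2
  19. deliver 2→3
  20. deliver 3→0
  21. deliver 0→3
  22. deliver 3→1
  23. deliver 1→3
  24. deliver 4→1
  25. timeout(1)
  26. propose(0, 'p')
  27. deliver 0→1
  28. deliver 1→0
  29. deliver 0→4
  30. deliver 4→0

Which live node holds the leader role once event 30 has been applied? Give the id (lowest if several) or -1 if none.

3

e1 timeout(0): 0[cand,b=5,-]
e2 deliver 0→4: 4[foll,b=5,-]
e3 deliver 4→0: ·
e4 deliver 0→1: 1[foll,b=5,-]
e5 deliver 1→0: 0[lead,b=5,-]
e6 deliver 0→3: 3[foll,b=5,-]
e7 deliver 3→0: ·
e8 propose(0,'r'): ·
e9 deliver 0→3: 3[foll,b=5,r]
e10 deliver 3→0: ·
e11 deliver 0→2: 2[foll,b=5,-]
e12 deliver 2→0: ·
e13 deliver 0→1: 1[foll,b=5,r]
e14 deliver 1→0: 0[lead,b=5,r]
e15 deliver 0→4: 4[foll,b=5,r]
e16 deliver 4→0: ·
e17 timeout(3): 3[cand,b=13,r]
e18 deliver 3→2: 2[foll,b=13,-]
e19 deliver 2→3: ·
e20 deliver 3→0: 0[foll,b=13,r]
e21 deliver 0→3: 3[lead,b=13,r]
e22 deliver 3→1: 1[foll,b=13,r]
e23 deliver 1→3: ·
e24 deliver 4→1: ·
e25 timeout(1): 1[cand,b=16,r]
e26 propose(0,'p'): ·
e27 deliver 0→1: ·
e28 deliver 1→0: 0[foll,b=16,r]
e29 deliver 0→4: ·
e30 deliver 4→0: ·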